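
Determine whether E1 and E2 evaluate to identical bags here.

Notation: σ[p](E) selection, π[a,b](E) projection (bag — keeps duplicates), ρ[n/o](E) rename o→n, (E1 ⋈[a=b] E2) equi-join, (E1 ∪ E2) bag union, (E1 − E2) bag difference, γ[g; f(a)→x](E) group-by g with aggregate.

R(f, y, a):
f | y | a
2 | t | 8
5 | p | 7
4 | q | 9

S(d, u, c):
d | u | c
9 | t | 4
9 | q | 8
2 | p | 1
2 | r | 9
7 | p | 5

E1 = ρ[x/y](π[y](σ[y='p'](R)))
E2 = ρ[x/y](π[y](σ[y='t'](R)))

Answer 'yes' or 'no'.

E1 stepwise |·|:
  R → 3
  σ[y='p'](R) → 1
  π[y](σ[y='p'](R)) → 1
  ρ[x/y](π[y](σ[y='p'](R))) → 1
E2 stepwise |·|:
  R → 3
  σ[y='t'](R) → 1
  π[y](σ[y='t'](R)) → 1
  ρ[x/y](π[y](σ[y='t'](R))) → 1

E1 result:
x
p
E2 result:
x
t
Witness: ('p',) appears 1× in E1 but 0× in E2.

no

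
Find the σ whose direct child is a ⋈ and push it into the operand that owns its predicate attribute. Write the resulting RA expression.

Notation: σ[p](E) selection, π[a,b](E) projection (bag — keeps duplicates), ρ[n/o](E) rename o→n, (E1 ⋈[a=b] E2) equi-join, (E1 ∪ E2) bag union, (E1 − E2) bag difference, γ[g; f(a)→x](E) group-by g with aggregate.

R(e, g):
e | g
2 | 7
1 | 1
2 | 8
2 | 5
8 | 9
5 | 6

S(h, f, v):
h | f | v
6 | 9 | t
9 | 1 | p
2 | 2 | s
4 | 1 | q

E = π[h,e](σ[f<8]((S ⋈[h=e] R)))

σ filters on f, owned by the left side.
E' = π[h,e]((σ[f<8](S) ⋈[h=e] R))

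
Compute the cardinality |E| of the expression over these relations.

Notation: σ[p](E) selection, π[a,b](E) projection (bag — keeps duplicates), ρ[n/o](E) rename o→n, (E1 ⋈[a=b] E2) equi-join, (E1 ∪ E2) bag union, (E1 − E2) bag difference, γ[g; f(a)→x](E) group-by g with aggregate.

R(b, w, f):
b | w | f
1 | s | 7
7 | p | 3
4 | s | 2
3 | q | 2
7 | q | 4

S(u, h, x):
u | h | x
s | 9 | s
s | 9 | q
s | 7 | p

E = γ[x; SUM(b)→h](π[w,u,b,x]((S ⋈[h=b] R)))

Row counts bottom-up:
  S → 3
  R → 5
  (S ⋈[h=b] R) → 2
  π[w,u,b,x]((S ⋈[h=b] R)) → 2
  γ[x; SUM(b)→h](π[w,u,b,x]((S ⋈[h=b] R))) → 1

|E| = 1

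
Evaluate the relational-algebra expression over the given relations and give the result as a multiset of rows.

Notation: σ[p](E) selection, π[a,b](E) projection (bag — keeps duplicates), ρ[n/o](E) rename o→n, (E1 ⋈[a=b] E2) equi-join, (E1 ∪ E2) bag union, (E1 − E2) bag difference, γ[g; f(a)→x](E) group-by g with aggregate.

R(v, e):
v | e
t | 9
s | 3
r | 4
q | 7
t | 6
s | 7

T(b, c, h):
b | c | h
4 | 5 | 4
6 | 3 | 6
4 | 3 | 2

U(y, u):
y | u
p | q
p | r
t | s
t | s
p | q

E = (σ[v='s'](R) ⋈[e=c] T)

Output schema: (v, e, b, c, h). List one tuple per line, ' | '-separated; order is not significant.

Stepwise |·|:
  R → 6
  σ[v='s'](R) → 2
  T → 3
  (σ[v='s'](R) ⋈[e=c] T) → 2

== RESULT ==
v | e | b | c | h
s | 3 | 4 | 3 | 2
s | 3 | 6 | 3 | 6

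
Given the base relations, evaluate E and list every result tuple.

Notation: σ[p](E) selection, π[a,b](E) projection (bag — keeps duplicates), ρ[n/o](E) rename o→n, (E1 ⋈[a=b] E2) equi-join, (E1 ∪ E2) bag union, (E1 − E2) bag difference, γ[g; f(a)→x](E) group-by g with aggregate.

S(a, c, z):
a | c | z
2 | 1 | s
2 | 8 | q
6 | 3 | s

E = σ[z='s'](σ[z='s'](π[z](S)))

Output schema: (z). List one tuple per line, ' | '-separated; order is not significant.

Stepwise |·|:
  S → 3
  π[z](S) → 3
  σ[z='s'](π[z](S)) → 2
  σ[z='s'](σ[z='s'](π[z](S))) → 2

== RESULT ==
z
s
s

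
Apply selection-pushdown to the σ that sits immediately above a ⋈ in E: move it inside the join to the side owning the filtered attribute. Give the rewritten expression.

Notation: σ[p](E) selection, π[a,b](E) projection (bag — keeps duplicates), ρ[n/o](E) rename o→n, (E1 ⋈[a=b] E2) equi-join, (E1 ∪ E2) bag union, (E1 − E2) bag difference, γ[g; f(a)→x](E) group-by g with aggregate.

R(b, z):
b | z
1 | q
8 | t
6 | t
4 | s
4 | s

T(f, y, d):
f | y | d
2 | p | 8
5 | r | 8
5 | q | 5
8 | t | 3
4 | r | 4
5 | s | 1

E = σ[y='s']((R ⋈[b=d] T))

σ filters on y, owned by the right side.
E' = (R ⋈[b=d] σ[y='s'](T))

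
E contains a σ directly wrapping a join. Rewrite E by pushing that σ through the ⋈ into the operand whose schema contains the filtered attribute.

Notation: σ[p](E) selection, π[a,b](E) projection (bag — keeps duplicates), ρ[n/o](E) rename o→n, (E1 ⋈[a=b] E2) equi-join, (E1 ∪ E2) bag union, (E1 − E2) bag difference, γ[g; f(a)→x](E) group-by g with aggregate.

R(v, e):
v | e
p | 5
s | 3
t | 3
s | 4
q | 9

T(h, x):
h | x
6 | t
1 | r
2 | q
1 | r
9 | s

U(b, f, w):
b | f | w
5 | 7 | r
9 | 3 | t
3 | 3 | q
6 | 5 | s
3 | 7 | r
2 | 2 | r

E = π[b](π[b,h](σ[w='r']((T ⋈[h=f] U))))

σ filters on w, owned by the right side.
E' = π[b](π[b,h]((T ⋈[h=f] σ[w='r'](U))))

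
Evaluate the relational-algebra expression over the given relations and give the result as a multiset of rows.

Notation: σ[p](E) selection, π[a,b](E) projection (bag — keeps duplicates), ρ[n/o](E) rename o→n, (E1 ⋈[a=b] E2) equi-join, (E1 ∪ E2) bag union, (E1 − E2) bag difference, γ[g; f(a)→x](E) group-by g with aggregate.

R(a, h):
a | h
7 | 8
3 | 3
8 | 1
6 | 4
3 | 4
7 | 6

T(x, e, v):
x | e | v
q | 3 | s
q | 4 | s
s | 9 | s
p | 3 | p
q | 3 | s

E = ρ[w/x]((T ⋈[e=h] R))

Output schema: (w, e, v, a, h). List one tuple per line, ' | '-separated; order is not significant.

Stepwise |·|:
  T → 5
  R → 6
  (T ⋈[e=h] R) → 5
  ρ[w/x]((T ⋈[e=h] R)) → 5

== RESULT ==
w | e | v | a | h
p | 3 | p | 3 | 3
q | 3 | s | 3 | 3
q | 3 | s | 3 | 3
q | 4 | s | 3 | 4
q | 4 | s | 6 | 4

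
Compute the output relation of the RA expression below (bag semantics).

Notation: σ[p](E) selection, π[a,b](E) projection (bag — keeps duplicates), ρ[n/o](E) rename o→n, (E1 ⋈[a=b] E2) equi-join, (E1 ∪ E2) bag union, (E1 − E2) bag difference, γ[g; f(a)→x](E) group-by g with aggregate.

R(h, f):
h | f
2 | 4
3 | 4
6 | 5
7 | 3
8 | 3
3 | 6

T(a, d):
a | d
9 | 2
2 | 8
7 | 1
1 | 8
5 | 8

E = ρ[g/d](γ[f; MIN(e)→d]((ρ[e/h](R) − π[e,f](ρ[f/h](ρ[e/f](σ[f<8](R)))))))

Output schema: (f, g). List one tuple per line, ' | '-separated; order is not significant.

Subexpression sizes:
  R → 6
  ρ[e/h](R) → 6
  R → 6
  σ[f<8](R) → 6
  ρ[e/f](σ[f<8](R)) → 6
  ρ[f/h](ρ[e/f](σ[f<8](R))) → 6
  π[e,f](ρ[f/h](ρ[e/f](σ[f<8](R)))) → 6
  (ρ[e/h](R) − π[e,f](ρ[f/h](ρ[e/f](σ[f<8](R))))) → 6
  γ[f; MIN(e)→d]((ρ[e/h](R) − π[e,f](ρ[f/h](ρ[e/f](σ[f<8](R)))))) → 4
  ρ[g/d](γ[f; MIN(e)→d]((ρ[e/h](R) − π[e,f](ρ[f/h](ρ[e/f](σ[f<8](R))))))) → 4

== RESULT ==
f | g
3 | 7
4 | 2
5 | 6
6 | 3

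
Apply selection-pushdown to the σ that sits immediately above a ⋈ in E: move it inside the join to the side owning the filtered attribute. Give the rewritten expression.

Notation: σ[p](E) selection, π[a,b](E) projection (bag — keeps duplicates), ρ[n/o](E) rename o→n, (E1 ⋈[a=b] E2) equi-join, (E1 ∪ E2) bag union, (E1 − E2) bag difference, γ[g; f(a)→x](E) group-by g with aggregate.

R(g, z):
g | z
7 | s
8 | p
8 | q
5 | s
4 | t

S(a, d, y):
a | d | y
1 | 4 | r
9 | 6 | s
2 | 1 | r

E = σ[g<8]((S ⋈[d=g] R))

σ filters on g, owned by the right side.
E' = (S ⋈[d=g] σ[g<8](R))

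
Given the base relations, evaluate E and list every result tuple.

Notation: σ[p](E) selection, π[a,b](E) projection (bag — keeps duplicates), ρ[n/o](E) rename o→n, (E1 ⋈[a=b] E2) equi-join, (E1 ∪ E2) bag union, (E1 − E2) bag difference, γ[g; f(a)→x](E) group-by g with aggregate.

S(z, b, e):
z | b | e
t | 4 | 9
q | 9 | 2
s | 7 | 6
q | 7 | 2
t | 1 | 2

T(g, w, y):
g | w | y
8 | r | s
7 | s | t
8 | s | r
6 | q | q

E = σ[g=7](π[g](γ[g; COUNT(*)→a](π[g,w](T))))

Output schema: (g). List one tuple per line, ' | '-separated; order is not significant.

Stepwise |·|:
  T → 4
  π[g,w](T) → 4
  γ[g; COUNT(*)→a](π[g,w](T)) → 3
  π[g](γ[g; COUNT(*)→a](π[g,w](T))) → 3
  σ[g=7](π[g](γ[g; COUNT(*)→a](π[g,w](T)))) → 1

== RESULT ==
g
7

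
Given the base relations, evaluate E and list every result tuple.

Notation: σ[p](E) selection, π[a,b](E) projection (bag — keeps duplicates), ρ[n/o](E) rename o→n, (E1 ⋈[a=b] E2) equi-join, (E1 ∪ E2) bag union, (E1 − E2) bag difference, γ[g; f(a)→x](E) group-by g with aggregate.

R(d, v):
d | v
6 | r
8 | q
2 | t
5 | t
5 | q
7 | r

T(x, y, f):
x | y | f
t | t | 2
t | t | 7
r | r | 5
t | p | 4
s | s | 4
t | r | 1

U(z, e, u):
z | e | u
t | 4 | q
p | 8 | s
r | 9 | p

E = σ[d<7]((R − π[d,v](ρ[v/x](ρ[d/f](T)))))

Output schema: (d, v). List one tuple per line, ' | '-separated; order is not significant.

Row counts bottom-up:
  R → 6
  T → 6
  ρ[d/f](T) → 6
  ρ[v/x](ρ[d/f](T)) → 6
  π[d,v](ρ[v/x](ρ[d/f](T))) → 6
  (R − π[d,v](ρ[v/x](ρ[d/f](T)))) → 5
  σ[d<7]((R − π[d,v](ρ[v/x](ρ[d/f](T))))) → 3

== RESULT ==
d | v
5 | q
5 | t
6 | r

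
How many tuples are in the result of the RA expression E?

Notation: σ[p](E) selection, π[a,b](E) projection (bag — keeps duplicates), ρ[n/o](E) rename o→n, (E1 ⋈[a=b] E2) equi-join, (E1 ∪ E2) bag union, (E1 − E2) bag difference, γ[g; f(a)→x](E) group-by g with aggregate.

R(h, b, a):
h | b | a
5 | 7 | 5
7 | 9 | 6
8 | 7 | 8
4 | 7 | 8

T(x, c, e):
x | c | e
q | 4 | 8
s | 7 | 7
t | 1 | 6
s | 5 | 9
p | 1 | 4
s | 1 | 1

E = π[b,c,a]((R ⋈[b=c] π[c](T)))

Row counts bottom-up:
  R → 4
  T → 6
  π[c](T) → 6
  (R ⋈[b=c] π[c](T)) → 3
  π[b,c,a]((R ⋈[b=c] π[c](T))) → 3

|E| = 3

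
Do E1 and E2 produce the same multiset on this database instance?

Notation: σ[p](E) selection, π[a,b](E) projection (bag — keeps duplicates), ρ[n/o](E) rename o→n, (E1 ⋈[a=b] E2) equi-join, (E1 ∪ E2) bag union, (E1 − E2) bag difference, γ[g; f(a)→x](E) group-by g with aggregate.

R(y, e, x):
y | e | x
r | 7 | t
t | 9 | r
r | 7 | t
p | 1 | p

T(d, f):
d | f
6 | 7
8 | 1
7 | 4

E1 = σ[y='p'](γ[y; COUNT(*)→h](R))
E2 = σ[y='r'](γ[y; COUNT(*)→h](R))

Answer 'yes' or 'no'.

E1 subexpression sizes:
  R → 4
  γ[y; COUNT(*)→h](R) → 3
  σ[y='p'](γ[y; COUNT(*)→h](R)) → 1
E2 subexpression sizes:
  R → 4
  γ[y; COUNT(*)→h](R) → 3
  σ[y='r'](γ[y; COUNT(*)→h](R)) → 1

E1 result:
y | h
p | 1
E2 result:
y | h
r | 2
Witness: ('r', 2) appears 0× in E1 but 1× in E2.

no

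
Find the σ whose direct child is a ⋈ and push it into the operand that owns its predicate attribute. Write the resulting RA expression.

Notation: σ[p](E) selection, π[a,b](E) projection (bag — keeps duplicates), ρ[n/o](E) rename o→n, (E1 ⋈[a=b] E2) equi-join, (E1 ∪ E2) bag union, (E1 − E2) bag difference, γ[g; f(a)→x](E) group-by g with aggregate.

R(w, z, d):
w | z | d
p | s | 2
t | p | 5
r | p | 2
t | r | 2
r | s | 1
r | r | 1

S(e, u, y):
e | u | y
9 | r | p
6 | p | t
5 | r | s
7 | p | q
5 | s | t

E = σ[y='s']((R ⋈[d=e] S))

σ filters on y, owned by the right side.
E' = (R ⋈[d=e] σ[y='s'](S))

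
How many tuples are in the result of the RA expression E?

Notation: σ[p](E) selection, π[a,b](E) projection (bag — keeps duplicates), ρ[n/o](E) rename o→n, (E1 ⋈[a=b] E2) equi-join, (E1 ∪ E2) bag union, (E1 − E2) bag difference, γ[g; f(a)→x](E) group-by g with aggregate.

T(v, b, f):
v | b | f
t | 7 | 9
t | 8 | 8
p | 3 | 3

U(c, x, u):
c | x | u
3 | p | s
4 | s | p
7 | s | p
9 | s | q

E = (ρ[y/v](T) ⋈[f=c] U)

Subexpression sizes:
  T → 3
  ρ[y/v](T) → 3
  U → 4
  (ρ[y/v](T) ⋈[f=c] U) → 2

|E| = 2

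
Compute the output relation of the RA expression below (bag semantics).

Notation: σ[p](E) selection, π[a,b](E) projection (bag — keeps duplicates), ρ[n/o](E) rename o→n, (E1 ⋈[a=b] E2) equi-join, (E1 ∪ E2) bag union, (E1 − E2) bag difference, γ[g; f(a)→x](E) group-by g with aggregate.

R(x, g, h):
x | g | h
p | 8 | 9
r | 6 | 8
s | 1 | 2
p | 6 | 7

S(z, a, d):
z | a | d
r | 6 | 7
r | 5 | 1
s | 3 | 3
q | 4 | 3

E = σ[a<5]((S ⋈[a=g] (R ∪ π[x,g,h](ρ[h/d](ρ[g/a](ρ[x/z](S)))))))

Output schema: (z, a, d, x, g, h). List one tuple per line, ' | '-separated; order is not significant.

Subexpression sizes:
  S → 4
  R → 4
  S → 4
  ρ[x/z](S) → 4
  ρ[g/a](ρ[x/z](S)) → 4
  ρ[h/d](ρ[g/a](ρ[x/z](S))) → 4
  π[x,g,h](ρ[h/d](ρ[g/a](ρ[x/z](S)))) → 4
  (R ∪ π[x,g,h](ρ[h/d](ρ[g/a](ρ[x/z](S))))) → 8
  (S ⋈[a=g] (R ∪ π[x,g,h](ρ[h/d](ρ[g/a](ρ[x/z](S)))))) → 6
  σ[a<5]((S ⋈[a=g] (R ∪ π[x,g,h](ρ[h/d](ρ[g/a](ρ[x/z](S))))))) → 2

== RESULT ==
z | a | d | x | g | h
q | 4 | 3 | q | 4 | 3
s | 3 | 3 | s | 3 | 3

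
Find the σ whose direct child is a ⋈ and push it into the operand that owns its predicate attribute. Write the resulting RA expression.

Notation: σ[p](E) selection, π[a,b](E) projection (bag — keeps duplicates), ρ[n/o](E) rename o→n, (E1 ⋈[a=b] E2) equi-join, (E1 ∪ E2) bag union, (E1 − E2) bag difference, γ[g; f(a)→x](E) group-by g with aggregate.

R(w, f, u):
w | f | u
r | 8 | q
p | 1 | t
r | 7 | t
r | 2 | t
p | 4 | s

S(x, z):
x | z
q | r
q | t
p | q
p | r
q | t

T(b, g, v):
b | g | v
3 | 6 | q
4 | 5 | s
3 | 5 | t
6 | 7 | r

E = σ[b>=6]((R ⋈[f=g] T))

σ filters on b, owned by the right side.
E' = (R ⋈[f=g] σ[b>=6](T))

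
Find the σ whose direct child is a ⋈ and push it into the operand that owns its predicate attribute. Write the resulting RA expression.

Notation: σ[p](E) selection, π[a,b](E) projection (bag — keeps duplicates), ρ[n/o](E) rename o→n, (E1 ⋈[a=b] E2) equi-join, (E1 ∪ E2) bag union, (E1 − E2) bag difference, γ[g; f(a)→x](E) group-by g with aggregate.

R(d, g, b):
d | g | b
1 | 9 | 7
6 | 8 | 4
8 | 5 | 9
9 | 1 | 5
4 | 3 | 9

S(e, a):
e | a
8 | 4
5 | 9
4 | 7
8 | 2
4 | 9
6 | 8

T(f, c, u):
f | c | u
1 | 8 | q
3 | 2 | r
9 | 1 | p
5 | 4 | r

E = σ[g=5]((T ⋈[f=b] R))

σ filters on g, owned by the right side.
E' = (T ⋈[f=b] σ[g=5](R))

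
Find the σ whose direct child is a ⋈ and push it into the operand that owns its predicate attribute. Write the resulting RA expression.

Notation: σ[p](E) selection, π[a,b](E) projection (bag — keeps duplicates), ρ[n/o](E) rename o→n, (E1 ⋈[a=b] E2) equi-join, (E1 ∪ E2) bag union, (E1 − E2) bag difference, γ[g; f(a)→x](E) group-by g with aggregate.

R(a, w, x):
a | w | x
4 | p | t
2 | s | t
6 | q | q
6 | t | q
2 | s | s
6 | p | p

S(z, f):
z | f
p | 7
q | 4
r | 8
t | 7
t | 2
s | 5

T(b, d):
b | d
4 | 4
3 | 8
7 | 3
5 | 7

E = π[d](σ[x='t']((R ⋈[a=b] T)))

σ filters on x, owned by the left side.
E' = π[d]((σ[x='t'](R) ⋈[a=b] T))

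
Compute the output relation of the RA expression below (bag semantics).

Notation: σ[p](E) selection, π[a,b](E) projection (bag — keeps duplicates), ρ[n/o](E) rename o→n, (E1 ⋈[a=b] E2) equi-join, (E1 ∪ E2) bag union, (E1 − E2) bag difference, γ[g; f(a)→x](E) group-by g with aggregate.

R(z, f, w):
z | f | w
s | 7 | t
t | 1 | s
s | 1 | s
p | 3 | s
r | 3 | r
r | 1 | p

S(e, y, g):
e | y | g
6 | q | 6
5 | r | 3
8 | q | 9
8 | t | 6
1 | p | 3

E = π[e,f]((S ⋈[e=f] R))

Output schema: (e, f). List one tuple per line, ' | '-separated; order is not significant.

Stepwise |·|:
  S → 5
  R → 6
  (S ⋈[e=f] R) → 3
  π[e,f]((S ⋈[e=f] R)) → 3

== RESULT ==
e | f
1 | 1
1 | 1
1 | 1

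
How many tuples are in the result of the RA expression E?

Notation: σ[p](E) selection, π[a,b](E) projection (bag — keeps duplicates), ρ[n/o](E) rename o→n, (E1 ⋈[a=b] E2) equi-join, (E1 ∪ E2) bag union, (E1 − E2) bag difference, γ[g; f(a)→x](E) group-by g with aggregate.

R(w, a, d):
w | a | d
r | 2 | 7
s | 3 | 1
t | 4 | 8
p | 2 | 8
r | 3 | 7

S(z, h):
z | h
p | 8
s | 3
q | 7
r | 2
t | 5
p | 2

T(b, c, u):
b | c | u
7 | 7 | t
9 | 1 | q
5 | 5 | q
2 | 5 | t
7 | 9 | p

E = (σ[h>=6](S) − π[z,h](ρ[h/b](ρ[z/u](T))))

Stepwise |·|:
  S → 6
  σ[h>=6](S) → 2
  T → 5
  ρ[z/u](T) → 5
  ρ[h/b](ρ[z/u](T)) → 5
  π[z,h](ρ[h/b](ρ[z/u](T))) → 5
  (σ[h>=6](S) − π[z,h](ρ[h/b](ρ[z/u](T)))) → 2

|E| = 2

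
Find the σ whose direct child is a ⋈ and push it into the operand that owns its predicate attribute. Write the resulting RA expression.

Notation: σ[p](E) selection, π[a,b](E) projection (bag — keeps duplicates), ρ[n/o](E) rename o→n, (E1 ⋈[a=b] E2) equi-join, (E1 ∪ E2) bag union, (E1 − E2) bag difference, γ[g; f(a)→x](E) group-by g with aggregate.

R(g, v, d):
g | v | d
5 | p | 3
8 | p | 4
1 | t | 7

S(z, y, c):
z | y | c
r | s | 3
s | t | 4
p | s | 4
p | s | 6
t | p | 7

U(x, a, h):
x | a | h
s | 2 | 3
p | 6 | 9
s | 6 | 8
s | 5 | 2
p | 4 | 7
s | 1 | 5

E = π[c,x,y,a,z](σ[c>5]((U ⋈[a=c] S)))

σ filters on c, owned by the right side.
E' = π[c,x,y,a,z]((U ⋈[a=c] σ[c>5](S)))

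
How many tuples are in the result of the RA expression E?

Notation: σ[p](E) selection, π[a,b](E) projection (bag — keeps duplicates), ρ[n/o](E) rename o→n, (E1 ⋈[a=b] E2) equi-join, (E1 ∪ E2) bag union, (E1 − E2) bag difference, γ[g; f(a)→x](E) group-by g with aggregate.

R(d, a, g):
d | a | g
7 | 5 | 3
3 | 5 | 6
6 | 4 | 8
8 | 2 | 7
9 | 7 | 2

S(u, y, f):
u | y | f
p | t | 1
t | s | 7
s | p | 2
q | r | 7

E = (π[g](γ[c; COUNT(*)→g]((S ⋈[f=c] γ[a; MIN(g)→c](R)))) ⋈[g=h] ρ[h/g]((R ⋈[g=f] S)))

Subexpression sizes:
  S → 4
  R → 5
  γ[a; MIN(g)→c](R) → 4
  (S ⋈[f=c] γ[a; MIN(g)→c](R)) → 3
  γ[c; COUNT(*)→g]((S ⋈[f=c] γ[a; MIN(g)→c](R))) → 2
  π[g](γ[c; COUNT(*)→g]((S ⋈[f=c] γ[a; MIN(g)→c](R)))) → 2
  R → 5
  S → 4
  (R ⋈[g=f] S) → 3
  ρ[h/g]((R ⋈[g=f] S)) → 3
  (π[g](γ[c; COUNT(*)→g]((S ⋈[f=c] γ[a; MIN(g)→c](R)))) ⋈[g=h] ρ[h/g]((R ⋈[g=f] S))) → 1

|E| = 1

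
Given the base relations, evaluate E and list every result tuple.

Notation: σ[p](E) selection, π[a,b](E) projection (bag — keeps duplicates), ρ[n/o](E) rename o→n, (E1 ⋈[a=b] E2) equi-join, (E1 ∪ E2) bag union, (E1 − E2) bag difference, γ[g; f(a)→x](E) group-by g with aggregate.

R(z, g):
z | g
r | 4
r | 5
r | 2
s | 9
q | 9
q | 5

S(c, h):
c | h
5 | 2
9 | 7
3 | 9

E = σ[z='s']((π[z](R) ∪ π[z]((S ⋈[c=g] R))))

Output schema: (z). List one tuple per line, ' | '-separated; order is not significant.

Row counts bottom-up:
  R → 6
  π[z](R) → 6
  S → 3
  R → 6
  (S ⋈[c=g] R) → 4
  π[z]((S ⋈[c=g] R)) → 4
  (π[z](R) ∪ π[z]((S ⋈[c=g] R))) → 10
  σ[z='s']((π[z](R) ∪ π[z]((S ⋈[c=g] R)))) → 2

== RESULT ==
z
s
s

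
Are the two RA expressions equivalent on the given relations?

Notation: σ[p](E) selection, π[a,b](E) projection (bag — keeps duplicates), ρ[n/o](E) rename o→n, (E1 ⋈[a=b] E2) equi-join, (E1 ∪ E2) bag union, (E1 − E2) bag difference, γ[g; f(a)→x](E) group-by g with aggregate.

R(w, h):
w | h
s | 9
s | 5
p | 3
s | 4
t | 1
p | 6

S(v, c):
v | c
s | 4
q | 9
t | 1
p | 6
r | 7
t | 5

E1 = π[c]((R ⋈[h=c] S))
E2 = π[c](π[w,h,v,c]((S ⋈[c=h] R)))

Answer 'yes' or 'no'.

E1 row counts bottom-up:
  R → 6
  S → 6
  (R ⋈[h=c] S) → 5
  π[c]((R ⋈[h=c] S)) → 5
E2 row counts bottom-up:
  S → 6
  R → 6
  (S ⋈[c=h] R) → 5
  π[w,h,v,c]((S ⋈[c=h] R)) → 5
  π[c](π[w,h,v,c]((S ⋈[c=h] R))) → 5

E1 and E2 produce the same multiset:
c
1
4
5
6
9

yes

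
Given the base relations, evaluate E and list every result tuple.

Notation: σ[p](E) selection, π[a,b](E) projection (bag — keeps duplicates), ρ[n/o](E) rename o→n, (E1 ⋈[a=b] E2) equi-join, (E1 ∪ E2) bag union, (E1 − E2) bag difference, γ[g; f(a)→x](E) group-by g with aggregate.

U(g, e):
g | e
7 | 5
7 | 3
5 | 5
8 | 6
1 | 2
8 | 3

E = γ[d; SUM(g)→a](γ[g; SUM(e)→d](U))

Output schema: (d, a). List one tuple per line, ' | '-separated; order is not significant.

Subexpression sizes:
  U → 6
  γ[g; SUM(e)→d](U) → 4
  γ[d; SUM(g)→a](γ[g; SUM(e)→d](U)) → 4

== RESULT ==
d | a
2 | 1
5 | 5
8 | 7
9 | 8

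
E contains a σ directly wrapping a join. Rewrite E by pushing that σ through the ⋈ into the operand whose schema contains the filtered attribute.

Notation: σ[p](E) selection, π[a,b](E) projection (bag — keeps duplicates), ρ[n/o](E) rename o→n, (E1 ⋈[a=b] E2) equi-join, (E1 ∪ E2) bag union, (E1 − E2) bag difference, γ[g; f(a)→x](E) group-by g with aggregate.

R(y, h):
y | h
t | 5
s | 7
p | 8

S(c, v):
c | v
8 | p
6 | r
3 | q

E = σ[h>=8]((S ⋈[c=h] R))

σ filters on h, owned by the right side.
E' = (S ⋈[c=h] σ[h>=8](R))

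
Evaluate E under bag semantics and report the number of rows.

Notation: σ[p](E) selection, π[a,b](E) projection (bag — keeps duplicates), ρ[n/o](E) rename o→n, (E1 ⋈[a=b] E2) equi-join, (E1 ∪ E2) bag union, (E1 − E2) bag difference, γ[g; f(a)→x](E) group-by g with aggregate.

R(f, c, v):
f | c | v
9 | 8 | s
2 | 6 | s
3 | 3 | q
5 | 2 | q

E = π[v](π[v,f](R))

Stepwise |·|:
  R → 4
  π[v,f](R) → 4
  π[v](π[v,f](R)) → 4

|E| = 4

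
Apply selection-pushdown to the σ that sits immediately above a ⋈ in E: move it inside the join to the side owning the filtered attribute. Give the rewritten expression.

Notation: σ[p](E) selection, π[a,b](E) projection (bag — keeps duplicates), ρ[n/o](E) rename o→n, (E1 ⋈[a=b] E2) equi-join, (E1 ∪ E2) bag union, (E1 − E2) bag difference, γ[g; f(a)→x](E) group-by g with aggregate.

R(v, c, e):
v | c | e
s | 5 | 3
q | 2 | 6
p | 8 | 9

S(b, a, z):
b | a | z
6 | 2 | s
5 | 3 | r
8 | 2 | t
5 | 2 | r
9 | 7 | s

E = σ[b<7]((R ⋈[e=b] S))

σ filters on b, owned by the right side.
E' = (R ⋈[e=b] σ[b<7](S))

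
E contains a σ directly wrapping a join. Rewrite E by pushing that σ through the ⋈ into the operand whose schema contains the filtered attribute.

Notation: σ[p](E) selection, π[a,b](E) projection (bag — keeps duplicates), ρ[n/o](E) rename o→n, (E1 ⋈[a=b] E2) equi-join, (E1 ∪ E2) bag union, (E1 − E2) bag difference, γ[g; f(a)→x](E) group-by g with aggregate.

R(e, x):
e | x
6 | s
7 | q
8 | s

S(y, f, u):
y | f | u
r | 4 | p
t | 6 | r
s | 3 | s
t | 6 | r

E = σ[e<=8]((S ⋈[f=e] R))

σ filters on e, owned by the right side.
E' = (S ⋈[f=e] σ[e<=8](R))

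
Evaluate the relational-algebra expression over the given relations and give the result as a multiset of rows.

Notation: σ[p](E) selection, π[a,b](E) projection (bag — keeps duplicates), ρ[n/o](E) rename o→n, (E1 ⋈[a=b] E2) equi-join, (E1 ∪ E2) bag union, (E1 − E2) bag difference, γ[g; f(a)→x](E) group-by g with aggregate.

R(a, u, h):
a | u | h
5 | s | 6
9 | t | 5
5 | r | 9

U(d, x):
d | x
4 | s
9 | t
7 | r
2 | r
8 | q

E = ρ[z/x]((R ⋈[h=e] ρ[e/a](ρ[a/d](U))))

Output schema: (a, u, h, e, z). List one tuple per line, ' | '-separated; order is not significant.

Per-node cardinality:
  R → 3
  U → 5
  ρ[a/d](U) → 5
  ρ[e/a](ρ[a/d](U)) → 5
  (R ⋈[h=e] ρ[e/a](ρ[a/d](U))) → 1
  ρ[z/x]((R ⋈[h=e] ρ[e/a](ρ[a/d](U)))) → 1

== RESULT ==
a | u | h | e | z
5 | r | 9 | 9 | t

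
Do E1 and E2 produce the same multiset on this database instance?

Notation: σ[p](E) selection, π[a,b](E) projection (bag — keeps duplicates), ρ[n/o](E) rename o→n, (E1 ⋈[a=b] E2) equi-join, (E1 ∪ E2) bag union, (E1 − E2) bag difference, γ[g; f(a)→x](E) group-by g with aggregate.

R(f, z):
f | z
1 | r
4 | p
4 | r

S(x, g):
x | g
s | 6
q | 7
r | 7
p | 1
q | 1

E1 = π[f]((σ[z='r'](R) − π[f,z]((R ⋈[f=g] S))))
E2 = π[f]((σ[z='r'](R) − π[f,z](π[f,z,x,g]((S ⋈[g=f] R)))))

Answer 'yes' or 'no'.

E1 per-node cardinality:
  R → 3
  σ[z='r'](R) → 2
  R → 3
  S → 5
  (R ⋈[f=g] S) → 2
  π[f,z]((R ⋈[f=g] S)) → 2
  (σ[z='r'](R) − π[f,z]((R ⋈[f=g] S))) → 1
  π[f]((σ[z='r'](R) − π[f,z]((R ⋈[f=g] S)))) → 1
E2 per-node cardinality:
  R → 3
  σ[z='r'](R) → 2
  S → 5
  R → 3
  (S ⋈[g=f] R) → 2
  π[f,z,x,g]((S ⋈[g=f] R)) → 2
  π[f,z](π[f,z,x,g]((S ⋈[g=f] R))) → 2
  (σ[z='r'](R) − π[f,z](π[f,z,x,g]((S ⋈[g=f] R)))) → 1
  π[f]((σ[z='r'](R) − π[f,z](π[f,z,x,g]((S ⋈[g=f] R))))) → 1

E1 and E2 produce the same multiset:
f
4

yes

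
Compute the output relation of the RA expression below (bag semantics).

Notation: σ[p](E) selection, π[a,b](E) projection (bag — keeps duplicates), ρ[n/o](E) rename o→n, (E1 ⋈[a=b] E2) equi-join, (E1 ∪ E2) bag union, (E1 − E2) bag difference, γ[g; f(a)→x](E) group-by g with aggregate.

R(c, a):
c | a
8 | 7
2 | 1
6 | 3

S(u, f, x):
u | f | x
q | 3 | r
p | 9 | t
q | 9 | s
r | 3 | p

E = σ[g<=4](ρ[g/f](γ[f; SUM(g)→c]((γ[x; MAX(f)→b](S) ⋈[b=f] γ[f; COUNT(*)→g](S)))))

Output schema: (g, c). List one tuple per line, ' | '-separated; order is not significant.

Per-node cardinality:
  S → 4
  γ[x; MAX(f)→b](S) → 4
  S → 4
  γ[f; COUNT(*)→g](S) → 2
  (γ[x; MAX(f)→b](S) ⋈[b=f] γ[f; COUNT(*)→g](S)) → 4
  γ[f; SUM(g)→c]((γ[x; MAX(f)→b](S) ⋈[b=f] γ[f; COUNT(*)→g](S))) → 2
  ρ[g/f](γ[f; SUM(g)→c]((γ[x; MAX(f)→b](S) ⋈[b=f] γ[f; COUNT(*)→g](S)))) → 2
  σ[g<=4](ρ[g/f](γ[f; SUM(g)→c]((γ[x; MAX(f)→b](S) ⋈[b=f] γ[f; COUNT(*)→g](S))))) → 1

== RESULT ==
g | c
3 | 4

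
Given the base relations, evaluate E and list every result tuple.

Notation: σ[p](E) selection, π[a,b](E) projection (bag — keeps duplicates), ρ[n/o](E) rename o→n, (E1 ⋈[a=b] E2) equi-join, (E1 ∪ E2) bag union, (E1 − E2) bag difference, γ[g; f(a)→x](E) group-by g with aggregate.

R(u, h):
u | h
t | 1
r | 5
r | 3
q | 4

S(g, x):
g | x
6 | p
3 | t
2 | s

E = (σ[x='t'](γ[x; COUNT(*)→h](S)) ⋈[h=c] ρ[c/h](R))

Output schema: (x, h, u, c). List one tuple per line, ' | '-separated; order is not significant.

Row counts bottom-up:
  S → 3
  γ[x; COUNT(*)→h](S) → 3
  σ[x='t'](γ[x; COUNT(*)→h](S)) → 1
  R → 4
  ρ[c/h](R) → 4
  (σ[x='t'](γ[x; COUNT(*)→h](S)) ⋈[h=c] ρ[c/h](R)) → 1

== RESULT ==
x | h | u | c
t | 1 | t | 1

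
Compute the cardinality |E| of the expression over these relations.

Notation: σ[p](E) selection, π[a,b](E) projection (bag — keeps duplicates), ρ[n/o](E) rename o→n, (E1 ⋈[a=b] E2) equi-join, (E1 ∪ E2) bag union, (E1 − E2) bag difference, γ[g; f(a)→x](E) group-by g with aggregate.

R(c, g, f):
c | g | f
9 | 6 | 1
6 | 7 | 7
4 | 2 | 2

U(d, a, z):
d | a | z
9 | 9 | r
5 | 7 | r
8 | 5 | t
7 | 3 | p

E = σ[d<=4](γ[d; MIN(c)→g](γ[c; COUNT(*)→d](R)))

Stepwise |·|:
  R → 3
  γ[c; COUNT(*)→d](R) → 3
  γ[d; MIN(c)→g](γ[c; COUNT(*)→d](R)) → 1
  σ[d<=4](γ[d; MIN(c)→g](γ[c; COUNT(*)→d](R))) → 1

|E| = 1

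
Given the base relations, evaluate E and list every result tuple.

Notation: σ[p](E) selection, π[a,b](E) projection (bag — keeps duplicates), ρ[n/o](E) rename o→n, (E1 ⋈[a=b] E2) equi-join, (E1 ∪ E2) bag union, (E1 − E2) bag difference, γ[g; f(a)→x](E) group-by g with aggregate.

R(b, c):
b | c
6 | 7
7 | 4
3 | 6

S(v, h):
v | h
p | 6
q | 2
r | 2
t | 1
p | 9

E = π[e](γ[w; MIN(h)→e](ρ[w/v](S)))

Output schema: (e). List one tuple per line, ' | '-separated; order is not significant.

Per-node cardinality:
  S → 5
  ρ[w/v](S) → 5
  γ[w; MIN(h)→e](ρ[w/v](S)) → 4
  π[e](γ[w; MIN(h)→e](ρ[w/v](S))) → 4

== RESULT ==
e
1
2
2
6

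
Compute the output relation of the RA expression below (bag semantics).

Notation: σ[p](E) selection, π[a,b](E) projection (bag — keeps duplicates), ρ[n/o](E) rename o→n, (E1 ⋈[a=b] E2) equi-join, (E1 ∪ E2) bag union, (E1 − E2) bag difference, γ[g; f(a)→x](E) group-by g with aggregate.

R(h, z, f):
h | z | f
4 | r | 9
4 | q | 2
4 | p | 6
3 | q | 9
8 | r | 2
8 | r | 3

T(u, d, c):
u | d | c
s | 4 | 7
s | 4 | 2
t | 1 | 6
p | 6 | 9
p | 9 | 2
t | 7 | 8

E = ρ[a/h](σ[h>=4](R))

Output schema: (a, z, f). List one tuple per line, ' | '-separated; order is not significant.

Row counts bottom-up:
  R → 6
  σ[h>=4](R) → 5
  ρ[a/h](σ[h>=4](R)) → 5

== RESULT ==
a | z | f
4 | p | 6
4 | q | 2
4 | r | 9
8 | r | 2
8 | r | 3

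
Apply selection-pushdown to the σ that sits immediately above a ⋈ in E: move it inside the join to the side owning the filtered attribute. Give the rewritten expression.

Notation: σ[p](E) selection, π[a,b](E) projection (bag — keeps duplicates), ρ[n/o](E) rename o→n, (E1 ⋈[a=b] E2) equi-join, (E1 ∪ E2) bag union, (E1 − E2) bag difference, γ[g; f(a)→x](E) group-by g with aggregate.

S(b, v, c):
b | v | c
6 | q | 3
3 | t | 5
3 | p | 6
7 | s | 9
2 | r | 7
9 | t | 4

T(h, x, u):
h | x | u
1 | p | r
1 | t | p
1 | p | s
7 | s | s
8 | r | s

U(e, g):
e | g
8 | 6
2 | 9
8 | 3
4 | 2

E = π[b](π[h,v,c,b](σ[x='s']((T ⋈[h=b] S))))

σ filters on x, owned by the left side.
E' = π[b](π[h,v,c,b]((σ[x='s'](T) ⋈[h=b] S)))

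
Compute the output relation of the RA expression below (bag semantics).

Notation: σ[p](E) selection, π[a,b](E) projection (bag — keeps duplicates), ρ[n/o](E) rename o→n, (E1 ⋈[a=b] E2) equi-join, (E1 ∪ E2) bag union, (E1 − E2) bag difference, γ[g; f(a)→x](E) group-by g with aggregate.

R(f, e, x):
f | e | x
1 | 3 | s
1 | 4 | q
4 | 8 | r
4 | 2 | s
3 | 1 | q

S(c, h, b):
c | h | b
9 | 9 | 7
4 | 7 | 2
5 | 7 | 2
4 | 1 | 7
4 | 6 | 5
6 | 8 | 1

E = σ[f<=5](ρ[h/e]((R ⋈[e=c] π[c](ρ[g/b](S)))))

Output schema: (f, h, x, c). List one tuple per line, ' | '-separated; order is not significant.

Stepwise |·|:
  R → 5
  S → 6
  ρ[g/b](S) → 6
  π[c](ρ[g/b](S)) → 6
  (R ⋈[e=c] π[c](ρ[g/b](S))) → 3
  ρ[h/e]((R ⋈[e=c] π[c](ρ[g/b](S)))) → 3
  σ[f<=5](ρ[h/e]((R ⋈[e=c] π[c](ρ[g/b](S))))) → 3

== RESULT ==
f | h | x | c
1 | 4 | q | 4
1 | 4 | q | 4
1 | 4 | q | 4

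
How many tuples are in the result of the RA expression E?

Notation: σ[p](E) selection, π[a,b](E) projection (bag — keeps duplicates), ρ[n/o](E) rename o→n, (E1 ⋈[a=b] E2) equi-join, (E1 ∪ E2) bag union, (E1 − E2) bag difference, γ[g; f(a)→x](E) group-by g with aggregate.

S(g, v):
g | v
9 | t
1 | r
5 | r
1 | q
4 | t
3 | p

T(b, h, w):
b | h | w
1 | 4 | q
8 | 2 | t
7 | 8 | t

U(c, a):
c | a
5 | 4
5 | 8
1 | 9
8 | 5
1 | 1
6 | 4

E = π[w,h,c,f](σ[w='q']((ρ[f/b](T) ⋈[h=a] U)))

Per-node cardinality:
  T → 3
  ρ[f/b](T) → 3
  U → 6
  (ρ[f/b](T) ⋈[h=a] U) → 3
  σ[w='q']((ρ[f/b](T) ⋈[h=a] U)) → 2
  π[w,h,c,f](σ[w='q']((ρ[f/b](T) ⋈[h=a] U))) → 2

|E| = 2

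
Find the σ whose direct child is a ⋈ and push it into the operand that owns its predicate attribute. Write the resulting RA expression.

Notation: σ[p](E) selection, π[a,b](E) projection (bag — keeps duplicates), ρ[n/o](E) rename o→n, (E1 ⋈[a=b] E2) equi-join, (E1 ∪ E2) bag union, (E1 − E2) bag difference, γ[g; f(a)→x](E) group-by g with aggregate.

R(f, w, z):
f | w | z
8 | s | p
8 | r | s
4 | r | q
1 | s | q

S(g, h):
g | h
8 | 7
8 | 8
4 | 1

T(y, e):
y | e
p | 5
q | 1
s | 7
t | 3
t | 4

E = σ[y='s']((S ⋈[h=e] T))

σ filters on y, owned by the right side.
E' = (S ⋈[h=e] σ[y='s'](T))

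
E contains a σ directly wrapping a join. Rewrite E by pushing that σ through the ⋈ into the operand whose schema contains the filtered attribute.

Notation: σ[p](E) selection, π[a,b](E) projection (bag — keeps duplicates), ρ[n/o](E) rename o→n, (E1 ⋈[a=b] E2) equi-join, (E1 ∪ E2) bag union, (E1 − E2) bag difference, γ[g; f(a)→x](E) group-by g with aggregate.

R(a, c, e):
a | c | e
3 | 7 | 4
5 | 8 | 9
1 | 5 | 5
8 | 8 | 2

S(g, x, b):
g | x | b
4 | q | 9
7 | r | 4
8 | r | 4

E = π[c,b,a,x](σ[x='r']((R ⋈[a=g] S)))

σ filters on x, owned by the right side.
E' = π[c,b,a,x]((R ⋈[a=g] σ[x='r'](S)))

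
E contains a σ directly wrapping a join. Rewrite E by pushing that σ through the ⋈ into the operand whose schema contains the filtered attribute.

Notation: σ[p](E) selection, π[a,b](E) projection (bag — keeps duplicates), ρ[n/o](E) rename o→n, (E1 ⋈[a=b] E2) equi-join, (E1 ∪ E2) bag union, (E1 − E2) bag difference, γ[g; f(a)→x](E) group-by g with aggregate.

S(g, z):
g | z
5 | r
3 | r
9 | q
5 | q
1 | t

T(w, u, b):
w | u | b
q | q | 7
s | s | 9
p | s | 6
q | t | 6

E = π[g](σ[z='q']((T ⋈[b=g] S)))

σ filters on z, owned by the right side.
E' = π[g]((T ⋈[b=g] σ[z='q'](S)))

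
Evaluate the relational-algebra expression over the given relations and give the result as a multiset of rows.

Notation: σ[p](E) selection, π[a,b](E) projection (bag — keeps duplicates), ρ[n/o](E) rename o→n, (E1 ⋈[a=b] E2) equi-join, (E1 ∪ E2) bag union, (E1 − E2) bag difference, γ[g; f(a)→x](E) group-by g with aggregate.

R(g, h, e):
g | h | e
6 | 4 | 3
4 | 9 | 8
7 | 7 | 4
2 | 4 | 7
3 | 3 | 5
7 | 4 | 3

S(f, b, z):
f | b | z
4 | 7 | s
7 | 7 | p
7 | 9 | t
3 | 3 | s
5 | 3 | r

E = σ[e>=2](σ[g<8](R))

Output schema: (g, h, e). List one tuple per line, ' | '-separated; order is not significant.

Subexpression sizes:
  R → 6
  σ[g<8](R) → 6
  σ[e>=2](σ[g<8](R)) → 6

== RESULT ==
g | h | e
2 | 4 | 7
3 | 3 | 5
4 | 9 | 8
6 | 4 | 3
7 | 4 | 3
7 | 7 | 4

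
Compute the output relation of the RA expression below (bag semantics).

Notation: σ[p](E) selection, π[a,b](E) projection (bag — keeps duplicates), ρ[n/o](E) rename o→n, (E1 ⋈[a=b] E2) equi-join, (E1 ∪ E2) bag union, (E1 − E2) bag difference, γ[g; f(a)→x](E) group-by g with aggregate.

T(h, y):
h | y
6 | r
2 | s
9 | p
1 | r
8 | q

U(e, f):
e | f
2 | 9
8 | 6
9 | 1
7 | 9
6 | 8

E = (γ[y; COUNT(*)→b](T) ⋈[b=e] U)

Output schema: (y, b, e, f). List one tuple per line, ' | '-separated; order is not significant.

Subexpression sizes:
  T → 5
  γ[y; COUNT(*)→b](T) → 4
  U → 5
  (γ[y; COUNT(*)→b](T) ⋈[b=e] U) → 1

== RESULT ==
y | b | e | f
r | 2 | 2 | 9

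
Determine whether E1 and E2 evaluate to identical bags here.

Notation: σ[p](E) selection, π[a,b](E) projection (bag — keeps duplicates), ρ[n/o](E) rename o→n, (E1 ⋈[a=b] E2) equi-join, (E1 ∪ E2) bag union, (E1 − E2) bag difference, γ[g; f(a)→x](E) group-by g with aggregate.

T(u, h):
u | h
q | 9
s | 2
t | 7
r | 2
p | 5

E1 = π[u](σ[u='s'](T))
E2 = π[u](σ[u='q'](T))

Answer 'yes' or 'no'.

E1 per-node cardinality:
  T → 5
  σ[u='s'](T) → 1
  π[u](σ[u='s'](T)) → 1
E2 per-node cardinality:
  T → 5
  σ[u='q'](T) → 1
  π[u](σ[u='q'](T)) → 1

E1 result:
u
s
E2 result:
u
q
Witness: ('q',) appears 0× in E1 but 1× in E2.

no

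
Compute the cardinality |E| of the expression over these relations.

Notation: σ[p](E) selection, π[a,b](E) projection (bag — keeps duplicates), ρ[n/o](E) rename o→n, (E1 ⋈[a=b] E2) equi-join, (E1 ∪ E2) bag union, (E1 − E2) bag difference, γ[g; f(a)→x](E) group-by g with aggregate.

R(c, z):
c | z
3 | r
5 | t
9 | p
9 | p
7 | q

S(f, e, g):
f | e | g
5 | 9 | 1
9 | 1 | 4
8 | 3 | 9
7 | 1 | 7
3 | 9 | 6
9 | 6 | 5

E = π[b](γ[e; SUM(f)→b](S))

Subexpression sizes:
  S → 6
  γ[e; SUM(f)→b](S) → 4
  π[b](γ[e; SUM(f)→b](S)) → 4

|E| = 4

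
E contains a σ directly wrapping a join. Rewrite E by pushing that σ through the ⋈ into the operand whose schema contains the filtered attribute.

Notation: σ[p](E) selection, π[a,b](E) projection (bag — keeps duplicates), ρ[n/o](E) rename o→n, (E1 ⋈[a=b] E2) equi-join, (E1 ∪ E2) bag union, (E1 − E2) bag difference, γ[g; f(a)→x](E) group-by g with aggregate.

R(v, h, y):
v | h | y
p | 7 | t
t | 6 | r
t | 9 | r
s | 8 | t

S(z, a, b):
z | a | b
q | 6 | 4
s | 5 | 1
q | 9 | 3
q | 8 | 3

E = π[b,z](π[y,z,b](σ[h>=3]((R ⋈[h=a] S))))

σ filters on h, owned by the left side.
E' = π[b,z](π[y,z,b]((σ[h>=3](R) ⋈[h=a] S)))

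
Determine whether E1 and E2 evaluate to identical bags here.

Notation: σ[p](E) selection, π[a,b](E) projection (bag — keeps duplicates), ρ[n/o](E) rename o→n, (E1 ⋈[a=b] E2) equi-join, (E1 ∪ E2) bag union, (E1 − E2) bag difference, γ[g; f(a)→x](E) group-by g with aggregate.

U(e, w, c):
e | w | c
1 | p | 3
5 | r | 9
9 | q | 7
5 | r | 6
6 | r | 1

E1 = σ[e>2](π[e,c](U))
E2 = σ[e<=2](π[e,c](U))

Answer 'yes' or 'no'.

E1 subexpression sizes:
  U → 5
  π[e,c](U) → 5
  σ[e>2](π[e,c](U)) → 4
E2 subexpression sizes:
  U → 5
  π[e,c](U) → 5
  σ[e<=2](π[e,c](U)) → 1

E1 result:
e | c
5 | 6
5 | 9
6 | 1
9 | 7
E2 result:
e | c
1 | 3
Witness: (1, 3) appears 0× in E1 but 1× in E2.

no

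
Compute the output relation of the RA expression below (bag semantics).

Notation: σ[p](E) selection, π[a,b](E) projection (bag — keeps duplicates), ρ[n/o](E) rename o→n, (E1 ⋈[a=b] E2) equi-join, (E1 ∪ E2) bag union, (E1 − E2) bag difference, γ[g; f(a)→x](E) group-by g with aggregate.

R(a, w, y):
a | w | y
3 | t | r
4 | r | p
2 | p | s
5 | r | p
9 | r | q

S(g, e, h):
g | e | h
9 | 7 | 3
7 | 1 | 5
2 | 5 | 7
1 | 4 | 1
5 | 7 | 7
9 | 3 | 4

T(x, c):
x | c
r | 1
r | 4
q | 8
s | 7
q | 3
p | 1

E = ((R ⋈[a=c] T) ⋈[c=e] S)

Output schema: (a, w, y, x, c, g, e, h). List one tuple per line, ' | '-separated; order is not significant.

Per-node cardinality:
  R → 5
  T → 6
  (R ⋈[a=c] T) → 2
  S → 6
  ((R ⋈[a=c] T) ⋈[c=e] S) → 2

== RESULT ==
a | w | y | x | c | g | e | h
3 | t | r | q | 3 | 9 | 3 | 4
4 | r | p | r | 4 | 1 | 4 | 1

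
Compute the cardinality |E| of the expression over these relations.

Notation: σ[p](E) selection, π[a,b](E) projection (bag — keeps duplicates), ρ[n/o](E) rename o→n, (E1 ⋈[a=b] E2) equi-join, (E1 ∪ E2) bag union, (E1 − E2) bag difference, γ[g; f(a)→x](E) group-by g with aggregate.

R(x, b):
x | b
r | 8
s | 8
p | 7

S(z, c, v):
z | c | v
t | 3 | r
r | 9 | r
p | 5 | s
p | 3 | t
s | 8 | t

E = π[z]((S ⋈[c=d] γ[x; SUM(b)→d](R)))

Per-node cardinality:
  S → 5
  R → 3
  γ[x; SUM(b)→d](R) → 3
  (S ⋈[c=d] γ[x; SUM(b)→d](R)) → 2
  π[z]((S ⋈[c=d] γ[x; SUM(b)→d](R))) → 2

|E| = 2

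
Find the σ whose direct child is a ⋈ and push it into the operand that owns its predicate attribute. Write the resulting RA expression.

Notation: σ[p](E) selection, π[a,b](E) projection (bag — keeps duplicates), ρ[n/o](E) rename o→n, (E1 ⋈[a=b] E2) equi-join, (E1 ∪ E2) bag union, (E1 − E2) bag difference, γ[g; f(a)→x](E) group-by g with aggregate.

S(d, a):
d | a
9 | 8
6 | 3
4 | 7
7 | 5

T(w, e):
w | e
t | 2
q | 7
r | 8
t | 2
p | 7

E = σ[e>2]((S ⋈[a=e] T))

σ filters on e, owned by the right side.
E' = (S ⋈[a=e] σ[e>2](T))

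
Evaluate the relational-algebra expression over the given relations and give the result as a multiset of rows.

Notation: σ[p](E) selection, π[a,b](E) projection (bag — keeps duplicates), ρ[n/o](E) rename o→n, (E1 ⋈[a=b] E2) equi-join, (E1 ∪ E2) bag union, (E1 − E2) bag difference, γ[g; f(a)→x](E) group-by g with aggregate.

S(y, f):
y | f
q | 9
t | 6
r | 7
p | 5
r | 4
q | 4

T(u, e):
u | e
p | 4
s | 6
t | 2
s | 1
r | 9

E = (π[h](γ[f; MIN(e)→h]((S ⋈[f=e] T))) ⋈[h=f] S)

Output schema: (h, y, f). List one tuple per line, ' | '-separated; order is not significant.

Subexpression sizes:
  S → 6
  T → 5
  (S ⋈[f=e] T) → 4
  γ[f; MIN(e)→h]((S ⋈[f=e] T)) → 3
  π[h](γ[f; MIN(e)→h]((S ⋈[f=e] T))) → 3
  S → 6
  (π[h](γ[f; MIN(e)→h]((S ⋈[f=e] T))) ⋈[h=f] S) → 4

== RESULT ==
h | y | f
4 | q | 4
4 | r | 4
6 | t | 6
9 | q | 9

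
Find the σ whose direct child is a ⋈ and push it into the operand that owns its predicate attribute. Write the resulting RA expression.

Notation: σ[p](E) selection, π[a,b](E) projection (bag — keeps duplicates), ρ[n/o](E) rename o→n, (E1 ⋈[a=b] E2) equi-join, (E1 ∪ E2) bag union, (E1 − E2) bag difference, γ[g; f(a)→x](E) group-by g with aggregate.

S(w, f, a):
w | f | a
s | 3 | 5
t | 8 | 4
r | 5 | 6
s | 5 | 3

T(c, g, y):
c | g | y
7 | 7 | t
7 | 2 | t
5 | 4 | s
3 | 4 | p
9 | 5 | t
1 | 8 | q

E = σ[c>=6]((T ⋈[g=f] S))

σ filters on c, owned by the left side.
E' = (σ[c>=6](T) ⋈[g=f] S)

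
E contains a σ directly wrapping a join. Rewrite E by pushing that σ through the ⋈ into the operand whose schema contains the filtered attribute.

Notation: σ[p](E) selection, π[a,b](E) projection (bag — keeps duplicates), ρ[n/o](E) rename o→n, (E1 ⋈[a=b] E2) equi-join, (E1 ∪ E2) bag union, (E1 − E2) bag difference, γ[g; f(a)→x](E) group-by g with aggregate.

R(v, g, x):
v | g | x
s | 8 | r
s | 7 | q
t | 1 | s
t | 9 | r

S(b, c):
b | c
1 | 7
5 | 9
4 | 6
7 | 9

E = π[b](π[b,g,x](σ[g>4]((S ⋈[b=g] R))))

σ filters on g, owned by the right side.
E' = π[b](π[b,g,x]((S ⋈[b=g] σ[g>4](R))))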